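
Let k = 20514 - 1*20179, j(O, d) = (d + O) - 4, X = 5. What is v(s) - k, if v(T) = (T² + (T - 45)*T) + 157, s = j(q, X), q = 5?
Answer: -376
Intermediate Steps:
j(O, d) = -4 + O + d (j(O, d) = (O + d) - 4 = -4 + O + d)
s = 6 (s = -4 + 5 + 5 = 6)
k = 335 (k = 20514 - 20179 = 335)
v(T) = 157 + T² + T*(-45 + T) (v(T) = (T² + (-45 + T)*T) + 157 = (T² + T*(-45 + T)) + 157 = 157 + T² + T*(-45 + T))
v(s) - k = (157 - 45*6 + 2*6²) - 1*335 = (157 - 270 + 2*36) - 335 = (157 - 270 + 72) - 335 = -41 - 335 = -376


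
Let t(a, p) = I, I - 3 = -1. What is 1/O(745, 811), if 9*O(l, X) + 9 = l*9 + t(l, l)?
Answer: 9/6698 ≈ 0.0013437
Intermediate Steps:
I = 2 (I = 3 - 1 = 2)
t(a, p) = 2
O(l, X) = -7/9 + l (O(l, X) = -1 + (l*9 + 2)/9 = -1 + (9*l + 2)/9 = -1 + (2 + 9*l)/9 = -1 + (2/9 + l) = -7/9 + l)
1/O(745, 811) = 1/(-7/9 + 745) = 1/(6698/9) = 9/6698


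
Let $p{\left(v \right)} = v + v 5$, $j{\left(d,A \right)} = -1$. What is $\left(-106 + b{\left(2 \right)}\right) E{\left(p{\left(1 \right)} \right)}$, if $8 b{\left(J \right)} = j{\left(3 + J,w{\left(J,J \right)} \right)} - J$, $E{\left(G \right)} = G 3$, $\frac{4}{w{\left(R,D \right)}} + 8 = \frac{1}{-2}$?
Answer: $- \frac{7659}{4} \approx -1914.8$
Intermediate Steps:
$w{\left(R,D \right)} = - \frac{8}{17}$ ($w{\left(R,D \right)} = \frac{4}{-8 + \frac{1}{-2}} = \frac{4}{-8 - \frac{1}{2}} = \frac{4}{- \frac{17}{2}} = 4 \left(- \frac{2}{17}\right) = - \frac{8}{17}$)
$p{\left(v \right)} = 6 v$ ($p{\left(v \right)} = v + 5 v = 6 v$)
$E{\left(G \right)} = 3 G$
$b{\left(J \right)} = - \frac{1}{8} - \frac{J}{8}$ ($b{\left(J \right)} = \frac{-1 - J}{8} = - \frac{1}{8} - \frac{J}{8}$)
$\left(-106 + b{\left(2 \right)}\right) E{\left(p{\left(1 \right)} \right)} = \left(-106 - \frac{3}{8}\right) 3 \cdot 6 \cdot 1 = \left(-106 - \frac{3}{8}\right) 3 \cdot 6 = \left(-106 - \frac{3}{8}\right) 18 = \left(- \frac{851}{8}\right) 18 = - \frac{7659}{4}$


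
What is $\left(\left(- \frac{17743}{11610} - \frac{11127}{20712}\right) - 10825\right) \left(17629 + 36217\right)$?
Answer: $- \frac{11682538506096263}{20038860} \approx -5.8299 \cdot 10^{8}$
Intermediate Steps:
$\left(\left(- \frac{17743}{11610} - \frac{11127}{20712}\right) - 10825\right) \left(17629 + 36217\right) = \left(\left(\left(-17743\right) \frac{1}{11610} - \frac{3709}{6904}\right) - 10825\right) 53846 = \left(\left(- \frac{17743}{11610} - \frac{3709}{6904}\right) - 10825\right) 53846 = \left(- \frac{82779581}{40077720} - 10825\right) 53846 = \left(- \frac{433924098581}{40077720}\right) 53846 = - \frac{11682538506096263}{20038860}$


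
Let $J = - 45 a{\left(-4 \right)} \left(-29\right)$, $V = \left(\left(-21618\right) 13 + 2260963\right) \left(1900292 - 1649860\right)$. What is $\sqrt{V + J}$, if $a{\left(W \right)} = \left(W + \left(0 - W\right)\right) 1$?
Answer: $56 \sqrt{158111473} \approx 7.0416 \cdot 10^{5}$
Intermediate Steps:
$a{\left(W \right)} = 0$ ($a{\left(W \right)} = \left(W - W\right) 1 = 0 \cdot 1 = 0$)
$V = 495837579328$ ($V = \left(-281034 + 2260963\right) 250432 = 1979929 \cdot 250432 = 495837579328$)
$J = 0$ ($J = \left(-45\right) 0 \left(-29\right) = 0 \left(-29\right) = 0$)
$\sqrt{V + J} = \sqrt{495837579328 + 0} = \sqrt{495837579328} = 56 \sqrt{158111473}$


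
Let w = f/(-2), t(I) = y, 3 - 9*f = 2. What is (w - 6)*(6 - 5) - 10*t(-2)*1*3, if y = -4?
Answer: 2051/18 ≈ 113.94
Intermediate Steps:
f = ⅑ (f = ⅓ - ⅑*2 = ⅓ - 2/9 = ⅑ ≈ 0.11111)
t(I) = -4
w = -1/18 (w = (⅑)/(-2) = (⅑)*(-½) = -1/18 ≈ -0.055556)
(w - 6)*(6 - 5) - 10*t(-2)*1*3 = (-1/18 - 6)*(6 - 5) - 10*(-4*1)*3 = -109/18*1 - (-40)*3 = -109/18 - 10*(-12) = -109/18 + 120 = 2051/18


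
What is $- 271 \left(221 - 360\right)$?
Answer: $37669$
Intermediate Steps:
$- 271 \left(221 - 360\right) = \left(-271\right) \left(-139\right) = 37669$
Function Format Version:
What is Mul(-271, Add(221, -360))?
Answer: 37669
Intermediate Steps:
Mul(-271, Add(221, -360)) = Mul(-271, -139) = 37669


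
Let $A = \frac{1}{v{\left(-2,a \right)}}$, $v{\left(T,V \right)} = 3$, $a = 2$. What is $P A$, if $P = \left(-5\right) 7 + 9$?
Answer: $- \frac{26}{3} \approx -8.6667$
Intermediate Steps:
$A = \frac{1}{3} \approx 0.33333$
$P = -26$ ($P = -35 + 9 = -26$)
$P A = \left(-26\right) \frac{1}{3} = - \frac{26}{3}$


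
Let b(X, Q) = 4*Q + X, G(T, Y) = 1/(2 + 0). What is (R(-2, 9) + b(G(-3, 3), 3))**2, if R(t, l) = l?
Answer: 1849/4 ≈ 462.25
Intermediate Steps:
G(T, Y) = 1/2
b(X, Q) = X + 4*Q
(R(-2, 9) + b(G(-3, 3), 3))**2 = (9 + (1/2 + 4*3))**2 = (9 + (1/2 + 12))**2 = (9 + 25/2)**2 = (43/2)**2 = 1849/4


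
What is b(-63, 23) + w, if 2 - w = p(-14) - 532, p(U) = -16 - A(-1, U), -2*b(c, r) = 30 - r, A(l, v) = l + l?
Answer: 1089/2 ≈ 544.50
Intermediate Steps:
A(l, v) = 2*l
b(c, r) = -15 + r/2 (b(c, r) = -(30 - r)/2 = -15 + r/2)
p(U) = -14 (p(U) = -16 - 2*(-1) = -16 - 1*(-2) = -16 + 2 = -14)
w = 548 (w = 2 - (-14 - 532) = 2 - 1*(-546) = 2 + 546 = 548)
b(-63, 23) + w = (-15 + (1/2)*23) + 548 = (-15 + 23/2) + 548 = -7/2 + 548 = 1089/2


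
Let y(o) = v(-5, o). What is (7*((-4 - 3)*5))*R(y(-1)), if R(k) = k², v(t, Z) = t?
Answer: -6125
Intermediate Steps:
y(o) = -5
(7*((-4 - 3)*5))*R(y(-1)) = (7*((-4 - 3)*5))*(-5)² = (7*(-7*5))*25 = (7*(-35))*25 = -245*25 = -6125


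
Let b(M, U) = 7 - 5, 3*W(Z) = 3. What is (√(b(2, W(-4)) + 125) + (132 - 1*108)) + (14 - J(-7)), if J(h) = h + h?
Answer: 52 + √127 ≈ 63.269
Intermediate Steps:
W(Z) = 1 (W(Z) = (⅓)*3 = 1)
J(h) = 2*h
b(M, U) = 2
(√(b(2, W(-4)) + 125) + (132 - 1*108)) + (14 - J(-7)) = (√(2 + 125) + (132 - 1*108)) + (14 - 2*(-7)) = (√127 + (132 - 108)) + (14 - 1*(-14)) = (√127 + 24) + (14 + 14) = (24 + √127) + 28 = 52 + √127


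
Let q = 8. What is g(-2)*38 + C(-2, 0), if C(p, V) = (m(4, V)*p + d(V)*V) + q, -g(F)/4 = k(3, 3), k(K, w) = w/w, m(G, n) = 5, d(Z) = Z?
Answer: -154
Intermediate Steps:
k(K, w) = 1
g(F) = -4 (g(F) = -4*1 = -4)
C(p, V) = 8 + V² + 5*p (C(p, V) = (5*p + V*V) + 8 = (5*p + V²) + 8 = (V² + 5*p) + 8 = 8 + V² + 5*p)
g(-2)*38 + C(-2, 0) = -4*38 + (8 + 0² + 5*(-2)) = -152 + (8 + 0 - 10) = -152 - 2 = -154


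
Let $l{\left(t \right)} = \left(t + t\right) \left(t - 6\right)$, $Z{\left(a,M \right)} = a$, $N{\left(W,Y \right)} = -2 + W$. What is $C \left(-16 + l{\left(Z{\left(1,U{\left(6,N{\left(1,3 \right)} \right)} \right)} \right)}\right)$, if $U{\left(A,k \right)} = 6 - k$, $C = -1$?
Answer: $26$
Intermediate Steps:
$l{\left(t \right)} = 2 t \left(-6 + t\right)$
$C \left(-16 + l{\left(Z{\left(1,U{\left(6,N{\left(1,3 \right)} \right)} \right)} \right)}\right) = - (-16 + 2 \cdot 1 \left(-6 + 1\right)) = - (-16 + 2 \cdot 1 \left(-5\right)) = - (-16 - 10) = \left(-1\right) \left(-26\right) = 26$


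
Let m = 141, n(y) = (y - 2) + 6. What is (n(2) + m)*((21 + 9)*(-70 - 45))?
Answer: -507150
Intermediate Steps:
n(y) = 4 + y (n(y) = (-2 + y) + 6 = 4 + y)
(n(2) + m)*((21 + 9)*(-70 - 45)) = ((4 + 2) + 141)*((21 + 9)*(-70 - 45)) = (6 + 141)*(30*(-115)) = 147*(-3450) = -507150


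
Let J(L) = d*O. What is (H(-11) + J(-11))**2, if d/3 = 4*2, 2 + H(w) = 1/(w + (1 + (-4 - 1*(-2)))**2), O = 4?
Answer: 881721/100 ≈ 8817.2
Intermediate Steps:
H(w) = -2 + 1/(1 + w) (H(w) = -2 + 1/(w + (1 + (-4 - 1*(-2)))**2) = -2 + 1/(w + (1 + (-4 + 2))**2) = -2 + 1/(w + (1 - 2)**2) = -2 + 1/(w + (-1)**2) = -2 + 1/(w + 1) = -2 + 1/(1 + w))
d = 24 (d = 3*(4*2) = 3*8 = 24)
J(L) = 96 (J(L) = 24*4 = 96)
(H(-11) + J(-11))**2 = ((-1 - 2*(-11))/(1 - 11) + 96)**2 = ((-1 + 22)/(-10) + 96)**2 = (-1/10*21 + 96)**2 = (-21/10 + 96)**2 = (939/10)**2 = 881721/100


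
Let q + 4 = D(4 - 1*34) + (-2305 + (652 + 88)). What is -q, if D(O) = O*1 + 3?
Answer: 1596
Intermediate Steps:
D(O) = 3 + O (D(O) = O + 3 = 3 + O)
q = -1596 (q = -4 + ((3 + (4 - 1*34)) + (-2305 + (652 + 88))) = -4 + ((3 + (4 - 34)) + (-2305 + 740)) = -4 + ((3 - 30) - 1565) = -4 + (-27 - 1565) = -4 - 1592 = -1596)
-q = -1*(-1596) = 1596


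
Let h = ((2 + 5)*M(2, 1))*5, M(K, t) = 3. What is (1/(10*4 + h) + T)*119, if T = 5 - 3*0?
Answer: 86394/145 ≈ 595.82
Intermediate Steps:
h = 105 (h = ((2 + 5)*3)*5 = (7*3)*5 = 21*5 = 105)
T = 5 (T = 5 + 0 = 5)
(1/(10*4 + h) + T)*119 = (1/(10*4 + 105) + 5)*119 = (1/(40 + 105) + 5)*119 = (1/145 + 5)*119 = (726/145)*119 = 86394/145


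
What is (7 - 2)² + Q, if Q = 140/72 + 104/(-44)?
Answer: 4867/198 ≈ 24.581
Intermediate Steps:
Q = -83/198 (Q = 140*(1/72) + 104*(-1/44) = 35/18 - 26/11 = -83/198 ≈ -0.41919)
(7 - 2)² + Q = (7 - 2)² - 83/198 = 5² - 83/198 = 25 - 83/198 = 4867/198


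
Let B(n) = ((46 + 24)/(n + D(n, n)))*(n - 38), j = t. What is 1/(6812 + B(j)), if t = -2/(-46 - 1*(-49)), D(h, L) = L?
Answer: 1/8842 ≈ 0.00011310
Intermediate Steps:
t = -⅔ (t = -2/(-46 + 49) = -2/3 = -2*⅓ = -⅔ ≈ -0.66667)
j = -⅔ ≈ -0.66667
B(n) = 35*(-38 + n)/n (B(n) = ((46 + 24)/(n + n))*(n - 38) = (70/((2*n)))*(-38 + n) = (70*(1/(2*n)))*(-38 + n) = (35/n)*(-38 + n) = 35*(-38 + n)/n)
1/(6812 + B(j)) = 1/(6812 + (35 - 1330/(-⅔))) = 1/(6812 + (35 - 1330*(-3/2))) = 1/(6812 + (35 + 1995)) = 1/(6812 + 2030) = 1/8842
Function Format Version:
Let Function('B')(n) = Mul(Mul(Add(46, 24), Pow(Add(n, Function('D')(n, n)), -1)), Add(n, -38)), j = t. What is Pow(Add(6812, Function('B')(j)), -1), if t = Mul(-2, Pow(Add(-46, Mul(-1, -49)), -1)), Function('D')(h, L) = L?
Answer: Rational(1, 8842) ≈ 0.00011310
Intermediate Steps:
t = Rational(-2, 3) (t = Mul(-2, Pow(Add(-46, 49), -1)) = Mul(-2, Pow(3, -1)) = Mul(-2, Rational(1, 3)) = Rational(-2, 3) ≈ -0.66667)
j = Rational(-2, 3) ≈ -0.66667
Function('B')(n) = Mul(35, Pow(n, -1), Add(-38, n)) (Function('B')(n) = Mul(Mul(Add(46, 24), Pow(Add(n, n), -1)), Add(n, -38)) = Mul(Mul(70, Pow(Mul(2, n), -1)), Add(-38, n)) = Mul(Mul(70, Mul(Rational(1, 2), Pow(n, -1))), Add(-38, n)) = Mul(Mul(35, Pow(n, -1)), Add(-38, n)) = Mul(35, Pow(n, -1), Add(-38, n)))
Pow(Add(6812, Function('B')(j)), -1) = Pow(Add(6812, Add(35, Mul(-1330, Pow(Rational(-2, 3), -1)))), -1) = Pow(Add(6812, Add(35, Mul(-1330, Rational(-3, 2)))), -1) = Pow(Add(6812, Add(35, 1995)), -1) = Pow(Add(6812, 2030), -1) = Pow(8842, -1) = Rational(1, 8842)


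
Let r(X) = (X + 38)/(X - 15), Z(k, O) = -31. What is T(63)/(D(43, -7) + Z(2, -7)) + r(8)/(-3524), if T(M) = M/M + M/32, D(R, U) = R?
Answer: 590281/2368128 ≈ 0.24926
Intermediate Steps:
T(M) = 1 + M/32 (T(M) = 1 + M*(1/32) = 1 + M/32)
r(X) = (38 + X)/(-15 + X)
T(63)/(D(43, -7) + Z(2, -7)) + r(8)/(-3524) = (1 + (1/32)*63)/(43 - 31) + ((38 + 8)/(-15 + 8))/(-3524) = (1 + 63/32)/12 + (46/(-7))*(-1/3524) = (95/32)*(1/12) - ⅐*46*(-1/3524) = 95/384 - 46/7*(-1/3524) = 95/384 + 23/12334 = 590281/2368128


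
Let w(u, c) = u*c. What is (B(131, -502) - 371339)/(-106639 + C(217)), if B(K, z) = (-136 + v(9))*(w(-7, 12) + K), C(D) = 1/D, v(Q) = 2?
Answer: 27315743/7713554 ≈ 3.5413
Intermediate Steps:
w(u, c) = c*u
B(K, z) = 11256 - 134*K (B(K, z) = (-136 + 2)*(12*(-7) + K) = -134*(-84 + K) = 11256 - 134*K)
(B(131, -502) - 371339)/(-106639 + C(217)) = ((11256 - 134*131) - 371339)/(-106639 + 1/217) = ((11256 - 17554) - 371339)/(-106639 + 1/217) = (-6298 - 371339)/(-23140662/217) = -377637*(-217/23140662) = 27315743/7713554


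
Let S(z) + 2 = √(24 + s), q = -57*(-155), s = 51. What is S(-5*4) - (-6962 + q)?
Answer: -1875 + 5*√3 ≈ -1866.3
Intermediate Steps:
q = 8835
S(z) = -2 + 5*√3 (S(z) = -2 + √(24 + 51) = -2 + √75 = -2 + 5*√3)
S(-5*4) - (-6962 + q) = (-2 + 5*√3) - (-6962 + 8835) = (-2 + 5*√3) - 1*1873 = (-2 + 5*√3) - 1873 = -1875 + 5*√3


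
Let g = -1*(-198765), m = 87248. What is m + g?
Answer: 286013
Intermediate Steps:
g = 198765
m + g = 87248 + 198765 = 286013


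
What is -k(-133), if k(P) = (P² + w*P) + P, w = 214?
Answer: 10906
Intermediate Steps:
k(P) = P² + 215*P (k(P) = (P² + 214*P) + P = P² + 215*P)
-k(-133) = -(-133)*(215 - 133) = -(-133)*82 = -1*(-10906) = 10906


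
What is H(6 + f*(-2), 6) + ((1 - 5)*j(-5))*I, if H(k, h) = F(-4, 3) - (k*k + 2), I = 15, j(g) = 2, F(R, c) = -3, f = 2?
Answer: -129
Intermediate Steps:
H(k, h) = -5 - k**2 (H(k, h) = -3 - (k*k + 2) = -3 - (k**2 + 2) = -3 - (2 + k**2) = -3 + (-2 - k**2) = -5 - k**2)
H(6 + f*(-2), 6) + ((1 - 5)*j(-5))*I = (-5 - (6 + 2*(-2))**2) + ((1 - 5)*2)*15 = (-5 - (6 - 4)**2) - 4*2*15 = (-5 - 1*2**2) - 8*15 = (-5 - 1*4) - 120 = (-5 - 4) - 120 = -9 - 120 = -129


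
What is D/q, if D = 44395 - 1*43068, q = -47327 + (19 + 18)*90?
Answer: -1327/43997 ≈ -0.030161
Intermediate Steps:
q = -43997 (q = -47327 + 37*90 = -47327 + 3330 = -43997)
D = 1327 (D = 44395 - 43068 = 1327)
D/q = 1327/(-43997) = 1327*(-1/43997) = -1327/43997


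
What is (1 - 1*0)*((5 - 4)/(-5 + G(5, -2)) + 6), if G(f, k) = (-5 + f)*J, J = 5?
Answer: 29/5 ≈ 5.8000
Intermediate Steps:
G(f, k) = -25 + 5*f (G(f, k) = (-5 + f)*5 = -25 + 5*f)
(1 - 1*0)*((5 - 4)/(-5 + G(5, -2)) + 6) = (1 - 1*0)*((5 - 4)/(-5 + (-25 + 5*5)) + 6) = (1 + 0)*(1/(-5 + (-25 + 25)) + 6) = 1*(1/(-5 + 0) + 6) = 1*(1/(-5) + 6) = 1*(1*(-⅕) + 6) = 1*(-⅕ + 6) = 1*(29/5) = 29/5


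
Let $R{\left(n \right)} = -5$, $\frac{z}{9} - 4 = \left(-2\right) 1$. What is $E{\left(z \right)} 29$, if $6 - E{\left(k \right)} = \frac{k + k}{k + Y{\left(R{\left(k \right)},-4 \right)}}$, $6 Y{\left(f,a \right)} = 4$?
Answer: $\frac{1653}{14} \approx 118.07$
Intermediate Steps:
$z = 18$ ($z = 36 + 9 \left(\left(-2\right) 1\right) = 36 + 9 \left(-2\right) = 36 - 18 = 18$)
$Y{\left(f,a \right)} = \frac{2}{3}$ ($Y{\left(f,a \right)} = \frac{1}{6} \cdot 4 = \frac{2}{3}$)
$E{\left(k \right)} = 6 - \frac{2 k}{\frac{2}{3} + k}$ ($E{\left(k \right)} = 6 - \frac{k + k}{k + \frac{2}{3}} = 6 - \frac{2 k}{\frac{2}{3} + k}$)
$E{\left(z \right)} 29 = \frac{12 \left(1 + 18\right)}{2 + 3 \cdot 18} \cdot 29 = 12 \frac{1}{2 + 54} \cdot 19 \cdot 29 = 12 \cdot \frac{1}{56} \cdot 19 \cdot 29 = \frac{57}{14} \cdot 29 = \frac{1653}{14}$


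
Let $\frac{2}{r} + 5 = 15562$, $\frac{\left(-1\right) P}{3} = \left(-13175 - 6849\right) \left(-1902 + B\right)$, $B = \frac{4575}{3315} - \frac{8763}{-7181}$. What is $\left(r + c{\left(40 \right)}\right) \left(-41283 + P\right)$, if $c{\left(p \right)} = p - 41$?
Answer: $\frac{165746296768084065}{1452292621} \approx 1.1413 \cdot 10^{8}$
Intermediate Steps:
$B = \frac{4126828}{1587001}$ ($B = 4575 \cdot \frac{1}{3315} - - \frac{8763}{7181} = \frac{305}{221} + \frac{8763}{7181} = \frac{4126828}{1587001} \approx 2.6004$)
$c{\left(p \right)} = -41 + p$
$P = - \frac{181077977573328}{1587001}$ ($P = - 3 \left(-13175 - 6849\right) \left(-1902 + \frac{4126828}{1587001}\right) = - 3 \left(\left(-20024\right) \left(- \frac{3014349074}{1587001}\right)\right) = \left(-3\right) \frac{60359325857776}{1587001} = - \frac{181077977573328}{1587001} \approx -1.141 \cdot 10^{8}$)
$r = \frac{2}{15557}$ ($r = \frac{2}{-5 + 15562} = \frac{2}{15557} \approx 0.00012856$)
$\left(r + c{\left(40 \right)}\right) \left(-41283 + P\right) = \left(\frac{2}{15557} + \left(-41 + 40\right)\right) \left(-41283 - \frac{181077977573328}{1587001}\right) = \left(\frac{2}{15557} - 1\right) \left(- \frac{181143493735611}{1587001}\right) = \left(- \frac{15555}{15557}\right) \left(- \frac{181143493735611}{1587001}\right) = \frac{165746296768084065}{1452292621}$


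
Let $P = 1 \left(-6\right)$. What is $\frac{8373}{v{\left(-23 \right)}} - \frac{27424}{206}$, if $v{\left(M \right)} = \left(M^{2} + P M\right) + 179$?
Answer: $- \frac{3579311}{29046} \approx -123.23$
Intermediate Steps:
$P = -6$
$v{\left(M \right)} = 179 + M^{2} - 6 M$ ($v{\left(M \right)} = \left(M^{2} - 6 M\right) + 179 = 179 + M^{2} - 6 M$)
$\frac{8373}{v{\left(-23 \right)}} - \frac{27424}{206} = \frac{8373}{179 + \left(-23\right)^{2} - -138} - \frac{27424}{206} = \frac{8373}{179 + 529 + 138} - \frac{13712}{103} = \frac{8373}{846} - \frac{13712}{103} = 8373 \cdot \frac{1}{846} - \frac{13712}{103} = \frac{2791}{282} - \frac{13712}{103} = - \frac{3579311}{29046}$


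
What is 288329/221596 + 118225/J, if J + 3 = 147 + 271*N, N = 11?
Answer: 1083968609/27699500 ≈ 39.133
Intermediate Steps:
J = 3125 (J = -3 + (147 + 271*11) = -3 + (147 + 2981) = -3 + 3128 = 3125)
288329/221596 + 118225/J = 288329/221596 + 118225/3125 = 288329*(1/221596) + 118225*(1/3125) = 288329/221596 + 4729/125 = 1083968609/27699500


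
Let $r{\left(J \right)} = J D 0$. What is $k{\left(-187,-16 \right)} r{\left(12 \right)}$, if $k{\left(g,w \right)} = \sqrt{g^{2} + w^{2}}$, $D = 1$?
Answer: $0$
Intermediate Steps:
$r{\left(J \right)} = 0$ ($r{\left(J \right)} = J 1 \cdot 0 = J 0 = 0$)
$k{\left(-187,-16 \right)} r{\left(12 \right)} = \sqrt{\left(-187\right)^{2} + \left(-16\right)^{2}} \cdot 0 = \sqrt{34969 + 256} \cdot 0 = \sqrt{35225} \cdot 0 = 5 \sqrt{1409} \cdot 0 = 0$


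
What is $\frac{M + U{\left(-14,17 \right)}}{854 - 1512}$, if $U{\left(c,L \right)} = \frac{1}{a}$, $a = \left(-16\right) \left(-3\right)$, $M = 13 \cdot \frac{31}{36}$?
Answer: $- \frac{1615}{94752} \approx -0.017044$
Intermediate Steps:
$M = \frac{403}{36}$ ($M = 13 \cdot 31 \cdot \frac{1}{36} = 13 \cdot \frac{31}{36} = \frac{403}{36} \approx 11.194$)
$a = 48$
$U{\left(c,L \right)} = \frac{1}{48}$
$\frac{M + U{\left(-14,17 \right)}}{854 - 1512} = \frac{\frac{403}{36} + \frac{1}{48}}{854 - 1512} = \frac{1615}{144 \left(-658\right)} = \frac{1615}{144} \left(- \frac{1}{658}\right) = - \frac{1615}{94752}$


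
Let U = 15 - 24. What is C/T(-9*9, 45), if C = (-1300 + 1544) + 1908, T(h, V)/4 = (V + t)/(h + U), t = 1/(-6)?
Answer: -1080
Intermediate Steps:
t = -⅙ ≈ -0.16667
U = -9
T(h, V) = 4*(-⅙ + V)/(-9 + h) (T(h, V) = 4*((V - ⅙)/(h - 9)) = 4*((-⅙ + V)/(-9 + h)) = 4*(-⅙ + V)/(-9 + h))
C = 2152 (C = 244 + 1908 = 2152)
C/T(-9*9, 45) = 2152/((2*(-1 + 6*45)/(3*(-9 - 9*9)))) = 2152/((2*(-1 + 270)/(3*(-9 - 81)))) = 2152/(((⅔)*269/(-90))) = 2152/(((⅔)*(-1/90)*269)) = 2152/(-269/135) = 2152*(-135/269) = -1080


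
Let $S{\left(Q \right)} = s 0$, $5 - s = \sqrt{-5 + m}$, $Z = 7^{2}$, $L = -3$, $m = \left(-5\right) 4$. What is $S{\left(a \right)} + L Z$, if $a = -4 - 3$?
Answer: $-147$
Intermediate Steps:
$m = -20$
$Z = 49$
$a = -7$ ($a = -4 - 3 = -7$)
$s = 5 - 5 i$ ($s = 5 - \sqrt{-5 - 20} = 5 - \sqrt{-25} = 5 - 5 i \approx 5.0 - 5.0 i$)
$S{\left(Q \right)} = 0$ ($S{\left(Q \right)} = \left(5 - 5 i\right) 0 = 0$)
$S{\left(a \right)} + L Z = 0 - 147 = -147$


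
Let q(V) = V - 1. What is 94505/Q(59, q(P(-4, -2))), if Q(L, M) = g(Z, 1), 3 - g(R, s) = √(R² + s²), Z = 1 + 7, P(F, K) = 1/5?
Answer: -283515/56 - 94505*√65/56 ≈ -18669.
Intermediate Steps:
P(F, K) = ⅕
Z = 8
q(V) = -1 + V
g(R, s) = 3 - √(R² + s²)
Q(L, M) = 3 - √65 (Q(L, M) = 3 - √(8² + 1²) = 3 - √(64 + 1) = 3 - √65)
94505/Q(59, q(P(-4, -2))) = 94505/(3 - √65)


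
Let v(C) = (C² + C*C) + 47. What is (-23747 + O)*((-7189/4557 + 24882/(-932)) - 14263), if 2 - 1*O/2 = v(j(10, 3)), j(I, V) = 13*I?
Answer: 132141306169949/101122 ≈ 1.3068e+9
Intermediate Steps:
v(C) = 47 + 2*C² (v(C) = (C² + C²) + 47 = 2*C² + 47 = 47 + 2*C²)
O = -67690 (O = 4 - 2*(47 + 2*(13*10)²) = 4 - 2*(47 + 2*130²) = 4 - 2*(47 + 2*16900) = 4 - 2*(47 + 33800) = 4 - 2*33847 = 4 - 67694 = -67690)
(-23747 + O)*((-7189/4557 + 24882/(-932)) - 14263) = (-23747 - 67690)*((-7189/4557 + 24882/(-932)) - 14263) = -91437*((-7189*1/4557 + 24882*(-1/932)) - 14263) = -91437*((-1027/651 - 12441/466) - 14263) = -91437*(-8577673/303366 - 14263) = -91437*(-4335486931/303366) = 132141306169949/101122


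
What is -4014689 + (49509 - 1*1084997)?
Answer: -5050177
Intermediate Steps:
-4014689 + (49509 - 1*1084997) = -4014689 + (49509 - 1084997) = -4014689 - 1035488 = -5050177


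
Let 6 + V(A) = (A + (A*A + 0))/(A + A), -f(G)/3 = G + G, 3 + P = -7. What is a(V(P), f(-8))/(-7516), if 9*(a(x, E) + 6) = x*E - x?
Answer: 365/45096 ≈ 0.0080938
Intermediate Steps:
P = -10 (P = -3 - 7 = -10)
f(G) = -6*G (f(G) = -3*(G + G) = -6*G)
V(A) = -6 + (A + A**2)/(2*A) (V(A) = -6 + (A + (A*A + 0))/(A + A) = -6 + (A + (A**2 + 0))/((2*A)) = -6 + (A + A**2)*(1/(2*A)) = -6 + (A + A**2)/(2*A))
a(x, E) = -6 - x/9 + E*x/9 (a(x, E) = -6 + (x*E - x)/9 = -6 + (E*x - x)/9 = -6 + (-x + E*x)/9 = -6 + (-x/9 + E*x/9) = -6 - x/9 + E*x/9)
a(V(P), f(-8))/(-7516) = (-6 - (-11/2 + (1/2)*(-10))/9 + (-6*(-8))*(-11/2 + (1/2)*(-10))/9)/(-7516) = (-6 - (-11/2 - 5)/9 + (1/9)*48*(-11/2 - 5))*(-1/7516) = (-6 - 1/9*(-21/2) + (1/9)*48*(-21/2))*(-1/7516) = (-6 + 7/6 - 56)*(-1/7516) = -365/6*(-1/7516) = 365/45096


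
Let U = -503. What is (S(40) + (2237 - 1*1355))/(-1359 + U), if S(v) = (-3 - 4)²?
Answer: -½ ≈ -0.50000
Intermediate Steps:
S(v) = 49 (S(v) = (-7)² = 49)
(S(40) + (2237 - 1*1355))/(-1359 + U) = (49 + (2237 - 1*1355))/(-1359 - 503) = (49 + (2237 - 1355))/(-1862) = (49 + 882)*(-1/1862) = 931*(-1/1862) = -½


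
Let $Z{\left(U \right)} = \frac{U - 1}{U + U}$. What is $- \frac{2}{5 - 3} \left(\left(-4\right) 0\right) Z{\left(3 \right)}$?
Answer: $0$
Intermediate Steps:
$Z{\left(U \right)} = \frac{-1 + U}{2 U}$
$- \frac{2}{5 - 3} \left(\left(-4\right) 0\right) Z{\left(3 \right)} = - \frac{2}{5 - 3} \left(\left(-4\right) 0\right) \frac{-1 + 3}{2 \cdot 3} = - \frac{2}{2} \cdot 0 \cdot \frac{1}{2} \cdot \frac{1}{3} \cdot 2 = \left(-2\right) \frac{1}{2} \cdot 0 \cdot \frac{1}{3} = \left(-1\right) 0 \cdot \frac{1}{3} = 0 \cdot \frac{1}{3} = 0$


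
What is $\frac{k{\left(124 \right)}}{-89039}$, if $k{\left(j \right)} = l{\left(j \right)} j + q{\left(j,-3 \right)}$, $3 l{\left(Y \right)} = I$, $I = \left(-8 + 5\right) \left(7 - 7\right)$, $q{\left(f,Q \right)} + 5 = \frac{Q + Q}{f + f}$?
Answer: $\frac{623}{11040836} \approx 5.6427 \cdot 10^{-5}$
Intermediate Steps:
$q{\left(f,Q \right)} = -5 + \frac{Q}{f}$ ($q{\left(f,Q \right)} = -5 + \frac{Q + Q}{f + f} = -5 + \frac{2 Q}{2 f} = -5 + 2 Q \frac{1}{2 f} = -5 + \frac{Q}{f}$)
$I = 0$ ($I = \left(-3\right) 0 = 0$)
$l{\left(Y \right)} = 0$ ($l{\left(Y \right)} = \frac{1}{3} \cdot 0 = 0$)
$k{\left(j \right)} = -5 - \frac{3}{j}$ ($k{\left(j \right)} = 0 j - \left(5 + \frac{3}{j}\right) = 0 - \left(5 + \frac{3}{j}\right) = -5 - \frac{3}{j}$)
$\frac{k{\left(124 \right)}}{-89039} = \frac{-5 - \frac{3}{124}}{-89039} = \left(-5 - \frac{3}{124}\right) \left(- \frac{1}{89039}\right) = \left(- \frac{623}{124}\right) \left(- \frac{1}{89039}\right) = \frac{623}{11040836}$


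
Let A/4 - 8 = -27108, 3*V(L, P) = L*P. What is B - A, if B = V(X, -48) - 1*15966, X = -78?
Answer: 93682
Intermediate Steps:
V(L, P) = L*P/3 (V(L, P) = (L*P)/3 = L*P/3)
A = -108400 (A = 32 + 4*(-27108) = 32 - 108432 = -108400)
B = -14718 (B = (1/3)*(-78)*(-48) - 1*15966 = 1248 - 15966 = -14718)
B - A = -14718 - 1*(-108400) = -14718 + 108400 = 93682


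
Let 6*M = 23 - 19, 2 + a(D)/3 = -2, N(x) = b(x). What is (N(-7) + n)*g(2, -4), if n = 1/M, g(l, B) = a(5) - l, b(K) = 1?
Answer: -35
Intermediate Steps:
N(x) = 1
a(D) = -12 (a(D) = -6 + 3*(-2) = -6 - 6 = -12)
g(l, B) = -12 - l
M = ⅔ (M = (23 - 19)/6 = (⅙)*4 = ⅔ ≈ 0.66667)
n = 3/2 (n = 1/(⅔) = 3/2 ≈ 1.5000)
(N(-7) + n)*g(2, -4) = (1 + 3/2)*(-12 - 1*2) = 5*(-12 - 2)/2 = (5/2)*(-14) = -35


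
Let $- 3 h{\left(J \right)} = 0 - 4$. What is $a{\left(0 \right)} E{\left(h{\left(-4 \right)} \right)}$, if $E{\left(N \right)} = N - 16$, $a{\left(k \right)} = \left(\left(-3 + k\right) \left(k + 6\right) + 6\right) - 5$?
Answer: $\frac{748}{3} \approx 249.33$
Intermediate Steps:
$h{\left(J \right)} = \frac{4}{3}$ ($h{\left(J \right)} = - \frac{0 - 4}{3} = \left(- \frac{1}{3}\right) \left(-4\right) = \frac{4}{3}$)
$a{\left(k \right)} = 1 + \left(-3 + k\right) \left(6 + k\right)$ ($a{\left(k \right)} = \left(\left(-3 + k\right) \left(6 + k\right) + 6\right) - 5 = \left(6 + \left(-3 + k\right) \left(6 + k\right)\right) - 5 = 1 + \left(-3 + k\right) \left(6 + k\right)$)
$E{\left(N \right)} = -16 + N$ ($E{\left(N \right)} = N - 16 = -16 + N$)
$a{\left(0 \right)} E{\left(h{\left(-4 \right)} \right)} = \left(-17 + 0^{2} + 3 \cdot 0\right) \left(-16 + \frac{4}{3}\right) = \left(-17 + 0 + 0\right) \left(- \frac{44}{3}\right) = \left(-17\right) \left(- \frac{44}{3}\right) = \frac{748}{3}$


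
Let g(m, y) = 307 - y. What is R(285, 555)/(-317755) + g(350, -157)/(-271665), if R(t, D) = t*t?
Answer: -4442685589/17264582415 ≈ -0.25733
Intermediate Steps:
R(t, D) = t²
R(285, 555)/(-317755) + g(350, -157)/(-271665) = 285²/(-317755) + (307 - 1*(-157))/(-271665) = 81225*(-1/317755) + (307 + 157)*(-1/271665) = -16245/63551 + 464*(-1/271665) = -16245/63551 - 464/271665 = -4442685589/17264582415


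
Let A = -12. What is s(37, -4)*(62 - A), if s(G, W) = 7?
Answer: 518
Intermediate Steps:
s(37, -4)*(62 - A) = 7*(62 - 1*(-12)) = 7*(62 + 12) = 7*74 = 518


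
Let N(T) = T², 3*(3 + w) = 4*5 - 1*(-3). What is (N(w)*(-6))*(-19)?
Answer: 7448/3 ≈ 2482.7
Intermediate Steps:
w = 14/3 (w = -3 + (4*5 - 1*(-3))/3 = -3 + (20 + 3)/3 = -3 + (⅓)*23 = -3 + 23/3 = 14/3 ≈ 4.6667)
(N(w)*(-6))*(-19) = ((14/3)²*(-6))*(-19) = ((196/9)*(-6))*(-19) = -392/3*(-19) = 7448/3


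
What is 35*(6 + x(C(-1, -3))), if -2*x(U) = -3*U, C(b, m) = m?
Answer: 105/2 ≈ 52.500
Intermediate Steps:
x(U) = 3*U/2 (x(U) = -(-3)*U/2 = 3*U/2)
35*(6 + x(C(-1, -3))) = 35*(6 + (3/2)*(-3)) = 35*(6 - 9/2) = 35*(3/2) = 105/2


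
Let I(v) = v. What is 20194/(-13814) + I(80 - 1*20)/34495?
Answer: -69576319/47651393 ≈ -1.4601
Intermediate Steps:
20194/(-13814) + I(80 - 1*20)/34495 = 20194/(-13814) + (80 - 1*20)/34495 = 20194*(-1/13814) + (80 - 20)*(1/34495) = -10097/6907 + 60*(1/34495) = -10097/6907 + 12/6899 = -69576319/47651393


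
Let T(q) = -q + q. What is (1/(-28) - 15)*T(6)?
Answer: 0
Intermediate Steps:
T(q) = 0
(1/(-28) - 15)*T(6) = (1/(-28) - 15)*0 = (-1/28 - 15)*0 = -421/28*0 = 0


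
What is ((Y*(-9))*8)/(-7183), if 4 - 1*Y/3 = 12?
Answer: -1728/7183 ≈ -0.24057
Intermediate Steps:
Y = -24 (Y = 12 - 3*12 = 12 - 36 = -24)
((Y*(-9))*8)/(-7183) = (-24*(-9)*8)/(-7183) = (216*8)*(-1/7183) = 1728*(-1/7183) = -1728/7183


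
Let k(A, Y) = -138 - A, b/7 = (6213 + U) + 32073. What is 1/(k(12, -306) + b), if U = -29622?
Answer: 1/60498 ≈ 1.6529e-5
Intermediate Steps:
b = 60648 (b = 7*((6213 - 29622) + 32073) = 7*(-23409 + 32073) = 7*8664 = 60648)
1/(k(12, -306) + b) = 1/((-138 - 1*12) + 60648) = 1/((-138 - 12) + 60648) = 1/(-150 + 60648) = 1/60498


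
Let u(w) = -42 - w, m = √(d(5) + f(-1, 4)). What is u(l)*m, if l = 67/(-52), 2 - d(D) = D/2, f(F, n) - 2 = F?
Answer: -2117*√2/104 ≈ -28.787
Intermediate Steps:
f(F, n) = 2 + F
d(D) = 2 - D/2
l = -67/52 (l = 67*(-1/52) = -67/52 ≈ -1.2885)
m = √2/2 (m = √((2 - ½*5) + (2 - 1)) = √((2 - 5/2) + 1) = √(-½ + 1) = √(½) = √2/2 ≈ 0.70711)
u(l)*m = (-42 - 1*(-67/52))*(√2/2) = (-42 + 67/52)*(√2/2) = -2117*√2/104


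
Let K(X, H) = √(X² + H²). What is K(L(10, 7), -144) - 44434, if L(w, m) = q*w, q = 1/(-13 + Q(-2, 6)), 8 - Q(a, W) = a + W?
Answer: -44434 + 2*√419929/9 ≈ -44290.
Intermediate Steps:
Q(a, W) = 8 - W - a (Q(a, W) = 8 - (a + W) = 8 - (W + a) = 8 + (-W - a) = 8 - W - a)
q = -⅑ (q = 1/(-13 + (8 - 1*6 - 1*(-2))) = 1/(-13 + (8 - 6 + 2)) = 1/(-13 + 4) = 1/(-9) = -⅑ ≈ -0.11111)
L(w, m) = -w/9
K(X, H) = √(H² + X²)
K(L(10, 7), -144) - 44434 = √((-144)² + (-⅑*10)²) - 44434 = √(20736 + (-10/9)²) - 44434 = √(20736 + 100/81) - 44434 = √(1679716/81) - 44434 = 2*√419929/9 - 44434 = -44434 + 2*√419929/9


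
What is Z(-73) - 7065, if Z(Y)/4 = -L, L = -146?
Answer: -6481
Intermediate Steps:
Z(Y) = 584 (Z(Y) = 4*(-1*(-146)) = 4*146 = 584)
Z(-73) - 7065 = 584 - 7065 = -6481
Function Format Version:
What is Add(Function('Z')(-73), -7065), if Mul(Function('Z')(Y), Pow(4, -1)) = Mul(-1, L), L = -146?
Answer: -6481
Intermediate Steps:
Function('Z')(Y) = 584 (Function('Z')(Y) = Mul(4, Mul(-1, -146)) = Mul(4, 146) = 584)
Add(Function('Z')(-73), -7065) = Add(584, -7065) = -6481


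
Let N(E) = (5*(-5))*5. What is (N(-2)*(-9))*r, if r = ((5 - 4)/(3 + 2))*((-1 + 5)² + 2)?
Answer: 4050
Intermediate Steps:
N(E) = -125 (N(E) = -25*5 = -125)
r = 18/5 (r = (1/5)*(4² + 2) = (1*(⅕))*(16 + 2) = (⅕)*18 = 18/5 ≈ 3.6000)
(N(-2)*(-9))*r = -125*(-9)*(18/5) = 1125*(18/5) = 4050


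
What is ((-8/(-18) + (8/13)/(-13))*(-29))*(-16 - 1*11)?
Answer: 52548/169 ≈ 310.94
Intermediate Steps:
((-8/(-18) + (8/13)/(-13))*(-29))*(-16 - 1*11) = ((-8*(-1/18) + (8*(1/13))*(-1/13))*(-29))*(-16 - 11) = ((4/9 + (8/13)*(-1/13))*(-29))*(-27) = ((4/9 - 8/169)*(-29))*(-27) = ((604/1521)*(-29))*(-27) = -17516/1521*(-27) = 52548/169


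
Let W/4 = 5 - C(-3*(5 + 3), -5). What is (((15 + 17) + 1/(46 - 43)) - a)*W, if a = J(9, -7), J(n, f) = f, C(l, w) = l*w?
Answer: -54280/3 ≈ -18093.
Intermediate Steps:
W = -460 (W = 4*(5 - (-3*(5 + 3))*(-5)) = 4*(5 - (-3*8)*(-5)) = 4*(5 - (-24)*(-5)) = 4*(5 - 1*120) = 4*(5 - 120) = 4*(-115) = -460)
a = -7
(((15 + 17) + 1/(46 - 43)) - a)*W = (((15 + 17) + 1/(46 - 43)) - 1*(-7))*(-460) = ((32 + 1/3) + 7)*(-460) = (97/3 + 7)*(-460) = (118/3)*(-460) = -54280/3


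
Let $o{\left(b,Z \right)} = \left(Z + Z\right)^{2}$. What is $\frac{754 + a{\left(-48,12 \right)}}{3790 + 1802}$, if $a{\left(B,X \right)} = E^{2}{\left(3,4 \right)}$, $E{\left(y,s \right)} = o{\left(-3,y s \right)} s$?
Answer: $\frac{2654585}{2796} \approx 949.42$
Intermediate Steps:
$o{\left(b,Z \right)} = 4 Z^{2}$ ($o{\left(b,Z \right)} = \left(2 Z\right)^{2} = 4 Z^{2}$)
$E{\left(y,s \right)} = 4 s^{3} y^{2}$ ($E{\left(y,s \right)} = 4 \left(y s\right)^{2} s = 4 \left(s y\right)^{2} s = 4 s^{2} y^{2} s = 4 s^{3} y^{2}$)
$a{\left(B,X \right)} = 5308416$ ($a{\left(B,X \right)} = \left(4 \cdot 4^{3} \cdot 3^{2}\right)^{2} = \left(4 \cdot 64 \cdot 9\right)^{2} = 2304^{2} = 5308416$)
$\frac{754 + a{\left(-48,12 \right)}}{3790 + 1802} = \frac{754 + 5308416}{3790 + 1802} = \frac{5309170}{5592} = 5309170 \cdot \frac{1}{5592} = \frac{2654585}{2796}$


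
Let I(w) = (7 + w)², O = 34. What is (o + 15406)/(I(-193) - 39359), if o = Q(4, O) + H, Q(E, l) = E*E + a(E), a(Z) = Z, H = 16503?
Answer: -31929/4763 ≈ -6.7035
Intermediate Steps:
Q(E, l) = E + E² (Q(E, l) = E*E + E = E² + E = E + E²)
o = 16523 (o = 4*(1 + 4) + 16503 = 4*5 + 16503 = 20 + 16503 = 16523)
(o + 15406)/(I(-193) - 39359) = (16523 + 15406)/((7 - 193)² - 39359) = 31929/((-186)² - 39359) = 31929/(34596 - 39359) = 31929/(-4763) = 31929*(-1/4763) = -31929/4763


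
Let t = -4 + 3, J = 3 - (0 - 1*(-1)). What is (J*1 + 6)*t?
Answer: -8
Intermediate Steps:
J = 2 (J = 3 - (0 + 1) = 3 - 1*1 = 3 - 1 = 2)
t = -1
(J*1 + 6)*t = (2*1 + 6)*(-1) = (2 + 6)*(-1) = 8*(-1) = -8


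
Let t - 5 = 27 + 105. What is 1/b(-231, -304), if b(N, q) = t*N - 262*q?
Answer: 1/48001 ≈ 2.0833e-5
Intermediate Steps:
t = 137 (t = 5 + (27 + 105) = 5 + 132 = 137)
b(N, q) = -262*q + 137*N (b(N, q) = 137*N - 262*q = -262*q + 137*N)
1/b(-231, -304) = 1/(-262*(-304) + 137*(-231)) = 1/(79648 - 31647) = 1/48001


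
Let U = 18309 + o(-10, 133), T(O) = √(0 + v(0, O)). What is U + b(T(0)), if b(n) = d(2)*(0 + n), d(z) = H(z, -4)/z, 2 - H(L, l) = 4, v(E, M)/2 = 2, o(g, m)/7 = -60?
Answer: 17887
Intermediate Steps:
o(g, m) = -420 (o(g, m) = 7*(-60) = -420)
v(E, M) = 4 (v(E, M) = 2*2 = 4)
H(L, l) = -2 (H(L, l) = 2 - 1*4 = 2 - 4 = -2)
d(z) = -2/z
T(O) = 2 (T(O) = √(0 + 4) = √4 = 2)
U = 17889 (U = 18309 - 420 = 17889)
b(n) = -n (b(n) = (-2/2)*(0 + n) = (-2*½)*n = -n)
U + b(T(0)) = 17889 - 1*2 = 17889 - 2 = 17887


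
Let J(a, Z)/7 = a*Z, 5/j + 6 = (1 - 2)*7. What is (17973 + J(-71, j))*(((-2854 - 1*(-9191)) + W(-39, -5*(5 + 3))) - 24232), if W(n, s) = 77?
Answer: -4207435612/13 ≈ -3.2365e+8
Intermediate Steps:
j = -5/13 (j = 5/(-6 + (1 - 2)*7) = 5/(-6 - 1*7) = 5/(-6 - 7) = 5/(-13) = 5*(-1/13) = -5/13 ≈ -0.38462)
J(a, Z) = 7*Z*a (J(a, Z) = 7*(a*Z) = 7*(Z*a) = 7*Z*a)
(17973 + J(-71, j))*(((-2854 - 1*(-9191)) + W(-39, -5*(5 + 3))) - 24232) = (17973 + 7*(-5/13)*(-71))*(((-2854 - 1*(-9191)) + 77) - 24232) = (17973 + 2485/13)*(((-2854 + 9191) + 77) - 24232) = 236134*((6337 + 77) - 24232)/13 = 236134*(6414 - 24232)/13 = (236134/13)*(-17818) = -4207435612/13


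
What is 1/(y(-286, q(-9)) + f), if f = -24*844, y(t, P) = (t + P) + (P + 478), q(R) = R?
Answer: -1/20082 ≈ -4.9796e-5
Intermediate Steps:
y(t, P) = 478 + t + 2*P (y(t, P) = (P + t) + (478 + P) = 478 + t + 2*P)
f = -20256
1/(y(-286, q(-9)) + f) = 1/((478 - 286 + 2*(-9)) - 20256) = 1/((478 - 286 - 18) - 20256) = 1/(174 - 20256) = 1/(-20082) = -1/20082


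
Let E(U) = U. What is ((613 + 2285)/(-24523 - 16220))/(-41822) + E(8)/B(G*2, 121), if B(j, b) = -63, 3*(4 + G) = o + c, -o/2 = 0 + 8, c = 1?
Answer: -84144737/662648679 ≈ -0.12698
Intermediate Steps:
o = -16 (o = -2*(0 + 8) = -2*8 = -16)
G = -9 (G = -4 + (-16 + 1)/3 = -4 + (⅓)*(-15) = -4 - 5 = -9)
((613 + 2285)/(-24523 - 16220))/(-41822) + E(8)/B(G*2, 121) = ((613 + 2285)/(-24523 - 16220))/(-41822) + 8/(-63) = (2898/(-40743))*(-1/41822) + 8*(-1/63) = (2898*(-1/40743))*(-1/41822) - 8/63 = -322/4527*(-1/41822) - 8/63 = 161/94664097 - 8/63 = -84144737/662648679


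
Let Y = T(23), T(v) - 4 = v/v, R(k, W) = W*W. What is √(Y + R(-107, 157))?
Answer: √24654 ≈ 157.02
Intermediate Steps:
R(k, W) = W²
T(v) = 5 (T(v) = 4 + v/v = 4 + 1 = 5)
Y = 5
√(Y + R(-107, 157)) = √(5 + 157²) = √(5 + 24649) = √24654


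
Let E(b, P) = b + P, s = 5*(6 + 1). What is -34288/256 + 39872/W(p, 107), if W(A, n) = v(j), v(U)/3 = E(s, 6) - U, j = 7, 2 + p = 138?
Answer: 209683/816 ≈ 256.96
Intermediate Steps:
p = 136 (p = -2 + 138 = 136)
s = 35 (s = 5*7 = 35)
E(b, P) = P + b
v(U) = 123 - 3*U (v(U) = 3*((6 + 35) - U) = 3*(41 - U) = 123 - 3*U)
W(A, n) = 102 (W(A, n) = 123 - 3*7 = 123 - 21 = 102)
-34288/256 + 39872/W(p, 107) = -34288/256 + 39872/102 = -34288*1/256 + 39872*(1/102) = -2143/16 + 19936/51 = 209683/816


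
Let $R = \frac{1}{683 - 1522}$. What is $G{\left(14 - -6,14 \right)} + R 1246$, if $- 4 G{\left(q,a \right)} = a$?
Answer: $- \frac{8365}{1678} \approx -4.9851$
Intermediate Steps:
$G{\left(q,a \right)} = - \frac{a}{4}$
$R = - \frac{1}{839}$ ($R = \frac{1}{-839} = - \frac{1}{839} \approx -0.0011919$)
$G{\left(14 - -6,14 \right)} + R 1246 = \left(- \frac{1}{4}\right) 14 - \frac{1246}{839} = - \frac{7}{2} - \frac{1246}{839} = - \frac{8365}{1678}$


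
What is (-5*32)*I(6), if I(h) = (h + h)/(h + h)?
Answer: -160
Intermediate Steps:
I(h) = 1 (I(h) = (2*h)/((2*h)) = (2*h)*(1/(2*h)) = 1)
(-5*32)*I(6) = -5*32*1 = -160*1 = -160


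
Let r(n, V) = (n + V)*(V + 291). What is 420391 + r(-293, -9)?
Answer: 335227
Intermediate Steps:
r(n, V) = (291 + V)*(V + n) (r(n, V) = (V + n)*(291 + V) = (291 + V)*(V + n))
420391 + r(-293, -9) = 420391 + ((-9)**2 + 291*(-9) + 291*(-293) - 9*(-293)) = 420391 + (81 - 2619 - 85263 + 2637) = 420391 - 85164 = 335227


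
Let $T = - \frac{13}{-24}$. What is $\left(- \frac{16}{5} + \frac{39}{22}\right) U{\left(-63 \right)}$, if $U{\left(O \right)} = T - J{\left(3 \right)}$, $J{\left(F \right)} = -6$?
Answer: $- \frac{24649}{2640} \approx -9.3367$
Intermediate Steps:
$T = \frac{13}{24}$ ($T = \left(-13\right) \left(- \frac{1}{24}\right) = \frac{13}{24} \approx 0.54167$)
$U{\left(O \right)} = \frac{157}{24}$ ($U{\left(O \right)} = \frac{13}{24} - -6 = \frac{13}{24} + 6 = \frac{157}{24}$)
$\left(- \frac{16}{5} + \frac{39}{22}\right) U{\left(-63 \right)} = \left(- \frac{16}{5} + \frac{39}{22}\right) \frac{157}{24} = \left(- \frac{157}{110}\right) \frac{157}{24} = - \frac{24649}{2640}$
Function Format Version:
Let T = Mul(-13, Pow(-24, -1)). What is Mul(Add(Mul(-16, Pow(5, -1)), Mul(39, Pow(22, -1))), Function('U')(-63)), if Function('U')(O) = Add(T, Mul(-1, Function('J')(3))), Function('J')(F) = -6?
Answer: Rational(-24649, 2640) ≈ -9.3367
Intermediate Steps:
T = Rational(13, 24) (T = Mul(-13, Rational(-1, 24)) = Rational(13, 24) ≈ 0.54167)
Function('U')(O) = Rational(157, 24) (Function('U')(O) = Add(Rational(13, 24), Mul(-1, -6)) = Add(Rational(13, 24), 6) = Rational(157, 24))
Mul(Add(Mul(-16, Pow(5, -1)), Mul(39, Pow(22, -1))), Function('U')(-63)) = Mul(Add(Mul(-16, Pow(5, -1)), Mul(39, Pow(22, -1))), Rational(157, 24)) = Mul(Add(Mul(-16, Rational(1, 5)), Mul(39, Rational(1, 22))), Rational(157, 24)) = Mul(Add(Rational(-16, 5), Rational(39, 22)), Rational(157, 24)) = Mul(Rational(-157, 110), Rational(157, 24)) = Rational(-24649, 2640)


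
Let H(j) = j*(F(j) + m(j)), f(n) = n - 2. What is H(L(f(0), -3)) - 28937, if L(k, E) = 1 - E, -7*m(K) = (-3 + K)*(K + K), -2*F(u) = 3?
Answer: -202633/7 ≈ -28948.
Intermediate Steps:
F(u) = -3/2 (F(u) = -1/2*3 = -3/2)
m(K) = -2*K*(-3 + K)/7 (m(K) = -(-3 + K)*(K + K)/7 = -(-3 + K)*2*K/7 = -2*K*(-3 + K)/7)
f(n) = -2 + n
H(j) = j*(-3/2 + 2*j*(3 - j)/7)
H(L(f(0), -3)) - 28937 = -(1 - 1*(-3))*(21 + 4*(1 - 1*(-3))*(-3 + (1 - 1*(-3))))/14 - 28937 = -(1 + 3)*(21 + 4*(1 + 3)*(-3 + (1 + 3)))/14 - 28937 = -1/14*4*(21 + 4*4*(-3 + 4)) - 28937 = -1/14*4*(21 + 4*4*1) - 28937 = -1/14*4*(21 + 16) - 28937 = -1/14*4*37 - 28937 = -74/7 - 28937 = -202633/7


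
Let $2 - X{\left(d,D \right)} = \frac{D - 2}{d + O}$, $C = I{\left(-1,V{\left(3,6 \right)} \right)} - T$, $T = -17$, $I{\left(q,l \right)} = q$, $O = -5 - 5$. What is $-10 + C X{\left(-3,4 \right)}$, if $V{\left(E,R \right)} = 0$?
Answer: $\frac{318}{13} \approx 24.462$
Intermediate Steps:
$O = -10$
$C = 16$ ($C = -1 - -17 = -1 + 17 = 16$)
$X{\left(d,D \right)} = 2 - \frac{-2 + D}{-10 + d}$ ($X{\left(d,D \right)} = 2 - \frac{D - 2}{d - 10} = 2 - \frac{-2 + D}{-10 + d}$)
$-10 + C X{\left(-3,4 \right)} = -10 + 16 \frac{-18 - 4 + 2 \left(-3\right)}{-10 - 3} = -10 + 16 \frac{-18 - 4 - 6}{-13} = -10 + 16 \left(\left(- \frac{1}{13}\right) \left(-28\right)\right) = -10 + 16 \cdot \frac{28}{13} = -10 + \frac{448}{13} = \frac{318}{13}$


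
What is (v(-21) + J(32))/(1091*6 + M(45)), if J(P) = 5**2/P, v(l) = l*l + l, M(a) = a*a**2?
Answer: 13465/3125472 ≈ 0.0043081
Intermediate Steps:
M(a) = a**3
v(l) = l + l**2 (v(l) = l**2 + l = l + l**2)
J(P) = 25/P
(v(-21) + J(32))/(1091*6 + M(45)) = (-21*(1 - 21) + 25/32)/(1091*6 + 45**3) = (-21*(-20) + 25*(1/32))/(6546 + 91125) = (420 + 25/32)/97671 = (13465/32)*(1/97671) = 13465/3125472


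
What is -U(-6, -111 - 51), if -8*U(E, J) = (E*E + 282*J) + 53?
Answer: -45595/8 ≈ -5699.4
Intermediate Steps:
U(E, J) = -53/8 - 141*J/4 - E**2/8 (U(E, J) = -((E*E + 282*J) + 53)/8 = -((E**2 + 282*J) + 53)/8 = -(53 + E**2 + 282*J)/8 = -53/8 - 141*J/4 - E**2/8)
-U(-6, -111 - 51) = -(-53/8 - 141*(-111 - 51)/4 - 1/8*(-6)**2) = -(-53/8 - 141/4*(-162) - 1/8*36) = -(-53/8 + 11421/2 - 9/2) = -1*45595/8 = -45595/8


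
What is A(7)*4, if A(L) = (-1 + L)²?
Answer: 144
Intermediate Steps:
A(7)*4 = (-1 + 7)²*4 = 6²*4 = 36*4 = 144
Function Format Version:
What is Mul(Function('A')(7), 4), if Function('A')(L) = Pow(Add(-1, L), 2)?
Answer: 144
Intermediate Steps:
Mul(Function('A')(7), 4) = Mul(Pow(Add(-1, 7), 2), 4) = Mul(Pow(6, 2), 4) = Mul(36, 4) = 144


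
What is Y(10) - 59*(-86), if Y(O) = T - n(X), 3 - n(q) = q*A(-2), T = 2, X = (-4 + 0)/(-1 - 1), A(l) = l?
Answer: 5069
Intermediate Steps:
X = 2 (X = -4/(-2) = -4*(-½) = 2)
n(q) = 3 + 2*q (n(q) = 3 - q*(-2) = 3 - (-2)*q = 3 + 2*q)
Y(O) = -5 (Y(O) = 2 - (3 + 2*2) = 2 - (3 + 4) = 2 - 1*7 = 2 - 7 = -5)
Y(10) - 59*(-86) = -5 - 59*(-86) = -5 + 5074 = 5069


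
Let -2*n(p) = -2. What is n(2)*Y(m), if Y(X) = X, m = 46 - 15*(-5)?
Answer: 121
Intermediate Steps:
n(p) = 1 (n(p) = -½*(-2) = 1)
m = 121 (m = 46 - 1*(-75) = 46 + 75 = 121)
n(2)*Y(m) = 1*121 = 121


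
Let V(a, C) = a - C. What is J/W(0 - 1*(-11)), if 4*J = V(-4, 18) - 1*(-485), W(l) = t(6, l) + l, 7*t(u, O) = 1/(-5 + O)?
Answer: 21/2 ≈ 10.500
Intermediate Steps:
t(u, O) = 1/(7*(-5 + O))
W(l) = l + 1/(7*(-5 + l)) (W(l) = 1/(7*(-5 + l)) + l = l + 1/(7*(-5 + l)))
J = 463/4 (J = ((-4 - 1*18) - 1*(-485))/4 = ((-4 - 18) + 485)/4 = (-22 + 485)/4 = (¼)*463 = 463/4 ≈ 115.75)
J/W(0 - 1*(-11)) = 463/(4*(((⅐ + (0 - 1*(-11))*(-5 + (0 - 1*(-11))))/(-5 + (0 - 1*(-11)))))) = 463/(4*(((⅐ + (0 + 11)*(-5 + (0 + 11)))/(-5 + (0 + 11))))) = 463/(4*(((⅐ + 11*(-5 + 11))/(-5 + 11)))) = 463/(4*(((⅐ + 11*6)/6))) = 463/(4*(((⅐ + 66)/6))) = 463/(4*(((⅙)*(463/7)))) = 463/(4*(463/42)) = (463/4)*(42/463) = 21/2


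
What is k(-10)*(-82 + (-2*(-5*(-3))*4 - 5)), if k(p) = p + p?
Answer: 4140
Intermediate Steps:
k(p) = 2*p
k(-10)*(-82 + (-2*(-5*(-3))*4 - 5)) = (2*(-10))*(-82 + (-2*(-5*(-3))*4 - 5)) = -20*(-82 + (-30*4 - 5)) = -20*(-82 + (-2*60 - 5)) = -20*(-82 + (-120 - 5)) = -20*(-82 - 125) = -20*(-207) = 4140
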